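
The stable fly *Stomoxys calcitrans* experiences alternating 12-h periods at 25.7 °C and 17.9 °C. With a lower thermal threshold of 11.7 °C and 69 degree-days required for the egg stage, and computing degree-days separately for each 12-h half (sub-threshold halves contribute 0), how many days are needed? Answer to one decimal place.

6.8 days

Day half: max(0, 25.7 − 11.7) × 0.5 = 14.0 × 0.5 = 7.00 DD.
Night half: max(0, 17.9 − 11.7) × 0.5 = 6.2 × 0.5 = 3.10 DD.
Per 24 h: 10.10 DD/day.
Duration = 69 / 10.10 = 6.832 ≈ 6.8 days.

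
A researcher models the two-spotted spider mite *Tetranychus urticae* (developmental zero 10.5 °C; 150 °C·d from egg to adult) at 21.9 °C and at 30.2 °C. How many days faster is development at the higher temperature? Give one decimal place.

5.5 days

At 21.9 °C: 150 / (21.9 − 10.5) = 150 / 11.4 = 13.158 d.
At 30.2 °C: 150 / (30.2 − 10.5) = 150 / 19.7 = 7.614 d.
Difference = |13.158 − 7.614| = 5.544 ≈ 5.5 days.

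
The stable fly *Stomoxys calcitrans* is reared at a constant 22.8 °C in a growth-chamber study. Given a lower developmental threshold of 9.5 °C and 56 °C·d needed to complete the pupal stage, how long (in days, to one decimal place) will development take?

Daily accumulation = 22.8 − 9.5 = 13.3 DD/day.
Duration = 56 / 13.3 = 4.211 ≈ 4.2 days.

4.2 days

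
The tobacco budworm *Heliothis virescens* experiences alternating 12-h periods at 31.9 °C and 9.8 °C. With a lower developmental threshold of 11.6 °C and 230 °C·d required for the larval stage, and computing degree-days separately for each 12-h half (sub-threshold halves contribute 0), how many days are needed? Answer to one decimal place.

22.7 days

Day half: max(0, 31.9 − 11.6) × 0.5 = 20.3 × 0.5 = 10.15 DD.
Night half: max(0, 9.8 − 11.6) × 0.5 = 0.0 × 0.5 = 0.00 DD.
Per 24 h: 10.15 DD/day.
Duration = 230 / 10.15 = 22.660 ≈ 22.7 days.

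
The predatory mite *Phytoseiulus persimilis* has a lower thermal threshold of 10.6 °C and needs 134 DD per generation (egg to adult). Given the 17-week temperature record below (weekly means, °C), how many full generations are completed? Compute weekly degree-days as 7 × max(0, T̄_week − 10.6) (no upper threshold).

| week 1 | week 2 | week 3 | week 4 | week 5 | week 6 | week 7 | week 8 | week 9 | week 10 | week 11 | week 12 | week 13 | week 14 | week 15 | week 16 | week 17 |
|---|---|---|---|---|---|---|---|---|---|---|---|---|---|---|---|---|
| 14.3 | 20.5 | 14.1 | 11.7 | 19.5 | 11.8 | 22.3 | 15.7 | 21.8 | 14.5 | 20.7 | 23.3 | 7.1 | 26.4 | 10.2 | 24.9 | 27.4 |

Weekly DD (7 × max(0, T̄ − 10.6)): 25.9, 69.3, 24.5, 7.7, 62.3, 8.4, 81.9, 35.7, 78.4, 27.3, 70.7, 88.9, 0.0, 110.6, 0.0, 100.1, 117.6.
Season total = 909.3 DD.
Complete generations = ⌊909.3 / 134⌋ = 6.

6 generations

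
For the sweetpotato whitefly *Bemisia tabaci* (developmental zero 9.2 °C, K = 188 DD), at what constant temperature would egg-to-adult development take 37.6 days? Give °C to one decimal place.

Required daily accumulation = 188 / 37.6 = 5.000 DD/day.
T = T_base + 5.000 = 9.2 + 5.000 = 14.200 ≈ 14.2 °C.

14.2 °C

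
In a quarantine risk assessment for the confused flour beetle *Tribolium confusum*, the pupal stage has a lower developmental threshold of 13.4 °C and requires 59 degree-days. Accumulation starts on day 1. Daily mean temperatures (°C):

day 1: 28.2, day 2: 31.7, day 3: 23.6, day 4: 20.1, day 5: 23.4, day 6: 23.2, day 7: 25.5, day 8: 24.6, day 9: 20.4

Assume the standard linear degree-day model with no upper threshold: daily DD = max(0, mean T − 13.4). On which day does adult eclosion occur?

Daily DD above 13.4 °C: 14.8, 18.3, 10.2, 6.7, 10.0, 9.8, 12.1, 11.2, 7.0.
Cumulative: 14.8, 33.1, 43.3, 50.0, 60.0, 69.8, 81.9, 93.1, 100.1.
The total first reaches 59 DD on day 5.

day 5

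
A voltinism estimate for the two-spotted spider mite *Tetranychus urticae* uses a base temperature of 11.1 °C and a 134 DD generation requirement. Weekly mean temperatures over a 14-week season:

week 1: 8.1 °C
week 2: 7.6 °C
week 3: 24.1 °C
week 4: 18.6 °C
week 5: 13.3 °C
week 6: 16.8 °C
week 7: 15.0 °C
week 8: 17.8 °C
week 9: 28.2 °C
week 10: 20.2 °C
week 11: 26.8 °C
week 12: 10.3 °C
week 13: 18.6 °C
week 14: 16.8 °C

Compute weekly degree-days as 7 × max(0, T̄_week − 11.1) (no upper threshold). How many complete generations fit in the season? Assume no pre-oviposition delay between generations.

4 generations

Weekly DD (7 × max(0, T̄ − 11.1)): 0.0, 0.0, 91.0, 52.5, 15.4, 39.9, 27.3, 46.9, 119.7, 63.7, 109.9, 0.0, 52.5, 39.9.
Season total = 658.7 DD.
Complete generations = ⌊658.7 / 134⌋ = 4.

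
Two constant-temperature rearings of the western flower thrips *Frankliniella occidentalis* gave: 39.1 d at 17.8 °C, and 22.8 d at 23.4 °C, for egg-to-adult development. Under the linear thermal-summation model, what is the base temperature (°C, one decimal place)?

Linear rate model ⇒ the product D·(T − T_b) is constant across temperatures.
39.1·(17.8 − T_b) = 22.8·(23.4 − T_b)
T_b = (39.1·17.8 − 22.8·23.4) / (39.1 − 22.8) = 162.46 / 16.3 = 9.967 °C ≈ 10.0 °C.

10.0 °C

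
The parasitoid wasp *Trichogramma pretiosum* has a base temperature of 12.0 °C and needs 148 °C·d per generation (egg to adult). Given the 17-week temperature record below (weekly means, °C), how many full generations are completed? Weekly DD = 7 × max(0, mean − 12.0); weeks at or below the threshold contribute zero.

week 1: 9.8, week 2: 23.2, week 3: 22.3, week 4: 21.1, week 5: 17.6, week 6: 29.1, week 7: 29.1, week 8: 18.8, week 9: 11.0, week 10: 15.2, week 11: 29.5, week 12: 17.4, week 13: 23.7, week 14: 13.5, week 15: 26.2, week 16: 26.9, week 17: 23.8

Weekly DD (7 × max(0, T̄ − 12.0)): 0.0, 78.4, 72.1, 63.7, 39.2, 119.7, 119.7, 47.6, 0.0, 22.4, 122.5, 37.8, 81.9, 10.5, 99.4, 104.3, 82.6.
Season total = 1101.8 DD.
Complete generations = ⌊1101.8 / 148⌋ = 7.

7 generations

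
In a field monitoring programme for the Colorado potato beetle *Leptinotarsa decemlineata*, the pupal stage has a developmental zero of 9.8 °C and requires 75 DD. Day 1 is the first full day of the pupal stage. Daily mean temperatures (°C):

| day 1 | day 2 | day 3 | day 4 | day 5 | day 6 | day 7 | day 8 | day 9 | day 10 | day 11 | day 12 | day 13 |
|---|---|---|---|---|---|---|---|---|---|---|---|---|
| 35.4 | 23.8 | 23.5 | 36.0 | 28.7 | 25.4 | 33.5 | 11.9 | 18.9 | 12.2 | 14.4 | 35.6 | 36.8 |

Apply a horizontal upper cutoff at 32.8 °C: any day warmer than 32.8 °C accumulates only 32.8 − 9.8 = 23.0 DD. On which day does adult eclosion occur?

Daily DD above 9.8 °C (capped at 23.0): 23.0, 14.0, 13.7, 23.0, 18.9, 15.6, 23.0, 2.1, 9.1, 2.4, 4.6, 23.0, 23.0.
Cumulative: 23.0, 37.0, 50.7, 73.7, 92.6, 108.2, 131.2, 133.3, 142.4, 144.8, 149.4, 172.4, 195.4.
The total first reaches 75 DD on day 5.

day 5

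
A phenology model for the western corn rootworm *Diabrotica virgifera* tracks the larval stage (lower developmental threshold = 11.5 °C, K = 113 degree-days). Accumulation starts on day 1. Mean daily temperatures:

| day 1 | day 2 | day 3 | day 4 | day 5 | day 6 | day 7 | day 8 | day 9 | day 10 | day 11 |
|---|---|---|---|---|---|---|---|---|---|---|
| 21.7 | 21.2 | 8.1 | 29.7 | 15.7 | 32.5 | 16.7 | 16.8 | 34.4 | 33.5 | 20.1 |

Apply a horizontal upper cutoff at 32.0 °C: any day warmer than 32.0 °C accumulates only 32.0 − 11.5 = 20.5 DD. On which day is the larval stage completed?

day 10

Daily DD above 11.5 °C (capped at 20.5): 10.2, 9.7, 0.0, 18.2, 4.2, 20.5, 5.2, 5.3, 20.5, 20.5, 8.6.
Cumulative: 10.2, 19.9, 19.9, 38.1, 42.3, 62.8, 68.0, 73.3, 93.8, 114.3, 122.9.
The total first reaches 113 DD on day 10.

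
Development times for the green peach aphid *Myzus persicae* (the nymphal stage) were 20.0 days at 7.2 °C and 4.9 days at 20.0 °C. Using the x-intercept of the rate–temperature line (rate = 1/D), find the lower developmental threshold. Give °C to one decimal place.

Under the model K = D·(T − T_b), so D₁·(T₁ − T_b) = D₂·(T₂ − T_b).
20.0·(7.2 − T_b) = 4.9·(20.0 − T_b)
T_b = (20.0·7.2 − 4.9·20.0) / (20.0 − 4.9) = 46.00 / 15.1 = 3.046 °C ≈ 3.0 °C.

3.0 °C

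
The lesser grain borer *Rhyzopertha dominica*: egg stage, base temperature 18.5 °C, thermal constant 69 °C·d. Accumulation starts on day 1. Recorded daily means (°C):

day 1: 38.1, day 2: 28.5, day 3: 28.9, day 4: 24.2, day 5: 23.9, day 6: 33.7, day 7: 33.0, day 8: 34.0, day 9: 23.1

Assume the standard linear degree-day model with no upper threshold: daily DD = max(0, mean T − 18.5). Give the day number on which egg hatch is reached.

Daily DD above 18.5 °C: 19.6, 10.0, 10.4, 5.7, 5.4, 15.2, 14.5, 15.5, 4.6.
Cumulative: 19.6, 29.6, 40.0, 45.7, 51.1, 66.3, 80.8, 96.3, 100.9.
The total first reaches 69 DD on day 7.

day 7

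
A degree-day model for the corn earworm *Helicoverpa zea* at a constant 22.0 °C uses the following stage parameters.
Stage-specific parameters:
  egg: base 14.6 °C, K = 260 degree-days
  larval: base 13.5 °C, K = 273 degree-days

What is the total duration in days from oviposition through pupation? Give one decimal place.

egg: 260 / (22.0 − 14.6) = 260 / 7.4 = 35.135 d.
larval: 273 / (22.0 − 13.5) = 273 / 8.5 = 32.118 d.
Sum = 67.253 ≈ 67.3 days.

67.3 days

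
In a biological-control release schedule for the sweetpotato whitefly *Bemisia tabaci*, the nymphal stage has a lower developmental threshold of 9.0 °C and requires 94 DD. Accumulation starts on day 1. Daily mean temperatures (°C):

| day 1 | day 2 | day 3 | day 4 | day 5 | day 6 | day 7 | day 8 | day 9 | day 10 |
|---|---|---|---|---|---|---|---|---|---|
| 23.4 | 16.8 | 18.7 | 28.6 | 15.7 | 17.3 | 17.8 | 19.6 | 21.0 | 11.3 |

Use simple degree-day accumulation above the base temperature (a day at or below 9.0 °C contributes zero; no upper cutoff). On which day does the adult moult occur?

Daily DD above 9.0 °C: 14.4, 7.8, 9.7, 19.6, 6.7, 8.3, 8.8, 10.6, 12.0, 2.3.
Cumulative: 14.4, 22.2, 31.9, 51.5, 58.2, 66.5, 75.3, 85.9, 97.9, 100.2.
The total first reaches 94 DD on day 9.

day 9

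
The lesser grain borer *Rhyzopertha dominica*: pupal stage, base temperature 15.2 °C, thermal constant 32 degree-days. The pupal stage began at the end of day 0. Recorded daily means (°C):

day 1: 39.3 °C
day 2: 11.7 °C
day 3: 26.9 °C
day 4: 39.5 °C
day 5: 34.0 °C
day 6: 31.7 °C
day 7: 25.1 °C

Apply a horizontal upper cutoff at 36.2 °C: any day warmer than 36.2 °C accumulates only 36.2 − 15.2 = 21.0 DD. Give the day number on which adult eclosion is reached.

day 3

Daily DD above 15.2 °C (capped at 21.0): 21.0, 0.0, 11.7, 21.0, 18.8, 16.5, 9.9.
Cumulative: 21.0, 21.0, 32.7, 53.7, 72.5, 89.0, 98.9.
The total first reaches 32 DD on day 3.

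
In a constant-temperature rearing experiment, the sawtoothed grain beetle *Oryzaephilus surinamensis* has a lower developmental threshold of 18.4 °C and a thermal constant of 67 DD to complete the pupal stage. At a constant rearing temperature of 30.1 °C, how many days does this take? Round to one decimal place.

5.7 days

Daily accumulation = 30.1 − 18.4 = 11.7 DD/day.
Duration = 67 / 11.7 = 5.726 ≈ 5.7 days.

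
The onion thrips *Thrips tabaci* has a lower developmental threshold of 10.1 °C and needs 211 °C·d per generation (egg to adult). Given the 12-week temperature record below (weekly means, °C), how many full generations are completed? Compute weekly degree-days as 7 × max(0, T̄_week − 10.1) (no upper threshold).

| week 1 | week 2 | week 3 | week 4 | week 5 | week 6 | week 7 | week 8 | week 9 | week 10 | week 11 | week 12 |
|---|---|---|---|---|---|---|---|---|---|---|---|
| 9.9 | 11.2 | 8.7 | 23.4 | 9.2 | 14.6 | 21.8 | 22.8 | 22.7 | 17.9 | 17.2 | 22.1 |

2 generations

Weekly DD (7 × max(0, T̄ − 10.1)): 0.0, 7.7, 0.0, 93.1, 0.0, 31.5, 81.9, 88.9, 88.2, 54.6, 49.7, 84.0.
Season total = 579.6 DD.
Complete generations = ⌊579.6 / 211⌋ = 2.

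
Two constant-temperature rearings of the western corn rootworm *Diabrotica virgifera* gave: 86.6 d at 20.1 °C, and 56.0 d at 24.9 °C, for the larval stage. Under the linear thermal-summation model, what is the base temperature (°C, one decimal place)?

11.3 °C

Linear rate model ⇒ the product D·(T − T_b) is constant across temperatures.
86.6·(20.1 − T_b) = 56.0·(24.9 − T_b)
T_b = (86.6·20.1 − 56.0·24.9) / (86.6 − 56.0) = 346.26 / 30.6 = 11.316 °C ≈ 11.3 °C.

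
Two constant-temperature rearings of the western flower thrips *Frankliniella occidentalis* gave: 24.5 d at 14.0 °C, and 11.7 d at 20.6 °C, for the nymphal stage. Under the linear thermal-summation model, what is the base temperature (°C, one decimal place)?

8.0 °C

Equal thermal constants: D₁(T₁ − T_b) = D₂(T₂ − T_b).
24.5·(14.0 − T_b) = 11.7·(20.6 − T_b)
T_b = (24.5·14.0 − 11.7·20.6) / (24.5 − 11.7) = 101.98 / 12.8 = 7.967 °C ≈ 8.0 °C.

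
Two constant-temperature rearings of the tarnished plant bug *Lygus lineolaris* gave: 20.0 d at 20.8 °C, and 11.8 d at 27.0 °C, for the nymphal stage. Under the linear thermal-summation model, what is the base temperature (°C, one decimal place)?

Under the model K = D·(T − T_b), so D₁·(T₁ − T_b) = D₂·(T₂ − T_b).
20.0·(20.8 − T_b) = 11.8·(27.0 − T_b)
T_b = (20.0·20.8 − 11.8·27.0) / (20.0 − 11.8) = 97.40 / 8.2 = 11.878 °C ≈ 11.9 °C.

11.9 °C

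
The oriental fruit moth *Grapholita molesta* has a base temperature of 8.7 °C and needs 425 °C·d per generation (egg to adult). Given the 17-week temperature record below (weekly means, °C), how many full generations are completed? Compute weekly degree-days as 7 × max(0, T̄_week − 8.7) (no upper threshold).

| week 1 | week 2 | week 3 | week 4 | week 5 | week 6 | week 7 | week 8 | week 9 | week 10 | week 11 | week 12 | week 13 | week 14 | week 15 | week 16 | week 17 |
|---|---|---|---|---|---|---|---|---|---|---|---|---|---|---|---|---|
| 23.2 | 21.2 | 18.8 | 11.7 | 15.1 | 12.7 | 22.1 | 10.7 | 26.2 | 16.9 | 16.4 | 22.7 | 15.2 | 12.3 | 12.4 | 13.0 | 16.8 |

2 generations

Weekly DD (7 × max(0, T̄ − 8.7)): 101.5, 87.5, 70.7, 21.0, 44.8, 28.0, 93.8, 14.0, 122.5, 57.4, 53.9, 98.0, 45.5, 25.2, 25.9, 30.1, 56.7.
Season total = 976.5 DD.
Complete generations = ⌊976.5 / 425⌋ = 2.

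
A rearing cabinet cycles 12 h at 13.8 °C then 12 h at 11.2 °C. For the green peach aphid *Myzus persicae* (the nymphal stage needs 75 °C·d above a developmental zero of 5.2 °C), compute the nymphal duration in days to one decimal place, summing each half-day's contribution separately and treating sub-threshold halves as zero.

10.3 days

Day half: max(0, 13.8 − 5.2) × 0.5 = 8.6 × 0.5 = 4.30 DD.
Night half: max(0, 11.2 − 5.2) × 0.5 = 6.0 × 0.5 = 3.00 DD.
Per 24 h: 7.30 DD/day.
Duration = 75 / 7.30 = 10.274 ≈ 10.3 days.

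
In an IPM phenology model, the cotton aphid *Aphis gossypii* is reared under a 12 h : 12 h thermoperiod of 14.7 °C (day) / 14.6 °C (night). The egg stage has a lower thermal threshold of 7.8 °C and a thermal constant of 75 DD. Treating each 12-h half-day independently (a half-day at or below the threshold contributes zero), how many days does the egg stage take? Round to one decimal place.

10.9 days

Day half: max(0, 14.7 − 7.8) × 0.5 = 6.9 × 0.5 = 3.45 DD.
Night half: max(0, 14.6 − 7.8) × 0.5 = 6.8 × 0.5 = 3.40 DD.
Per 24 h: 6.85 DD/day.
Duration = 75 / 6.85 = 10.949 ≈ 10.9 days.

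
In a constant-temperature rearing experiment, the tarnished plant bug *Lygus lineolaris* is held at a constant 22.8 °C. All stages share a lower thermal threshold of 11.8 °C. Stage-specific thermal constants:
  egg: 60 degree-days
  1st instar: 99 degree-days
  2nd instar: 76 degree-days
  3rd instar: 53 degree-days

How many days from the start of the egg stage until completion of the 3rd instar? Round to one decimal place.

26.2 days

Daily accumulation at 22.8 °C = 22.8 − 11.8 = 11.0 DD/day.
Total K = 60 + 99 + 76 + 53 = 288 DD.
Total duration = 288 / 11.0 = 26.182 ≈ 26.2 days.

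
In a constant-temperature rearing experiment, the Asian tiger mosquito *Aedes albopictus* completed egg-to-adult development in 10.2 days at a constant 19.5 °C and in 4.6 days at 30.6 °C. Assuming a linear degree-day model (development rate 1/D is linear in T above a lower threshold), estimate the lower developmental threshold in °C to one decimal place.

Equal thermal constants: D₁(T₁ − T_b) = D₂(T₂ − T_b).
10.2·(19.5 − T_b) = 4.6·(30.6 − T_b)
T_b = (10.2·19.5 − 4.6·30.6) / (10.2 − 4.6) = 58.14 / 5.6 = 10.382 °C ≈ 10.4 °C.

10.4 °C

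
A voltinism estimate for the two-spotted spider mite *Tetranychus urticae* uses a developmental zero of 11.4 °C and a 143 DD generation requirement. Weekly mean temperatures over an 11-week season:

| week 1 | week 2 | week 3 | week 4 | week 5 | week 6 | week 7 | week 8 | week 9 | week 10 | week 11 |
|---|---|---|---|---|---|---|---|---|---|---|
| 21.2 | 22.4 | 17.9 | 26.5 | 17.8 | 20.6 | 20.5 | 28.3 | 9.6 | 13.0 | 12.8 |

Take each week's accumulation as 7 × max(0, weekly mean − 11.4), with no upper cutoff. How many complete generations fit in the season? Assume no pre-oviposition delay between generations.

Weekly DD (7 × max(0, T̄ − 11.4)): 68.6, 77.0, 45.5, 105.7, 44.8, 64.4, 63.7, 118.3, 0.0, 11.2, 9.8.
Season total = 609.0 DD.
Complete generations = ⌊609.0 / 143⌋ = 4.

4 generations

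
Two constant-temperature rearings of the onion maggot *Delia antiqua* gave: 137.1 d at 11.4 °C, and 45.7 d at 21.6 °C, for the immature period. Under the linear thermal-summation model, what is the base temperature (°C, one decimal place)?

Under the model K = D·(T − T_b), so D₁·(T₁ − T_b) = D₂·(T₂ − T_b).
137.1·(11.4 − T_b) = 45.7·(21.6 − T_b)
T_b = (137.1·11.4 − 45.7·21.6) / (137.1 − 45.7) = 575.82 / 91.4 = 6.300 °C ≈ 6.3 °C.

6.3 °C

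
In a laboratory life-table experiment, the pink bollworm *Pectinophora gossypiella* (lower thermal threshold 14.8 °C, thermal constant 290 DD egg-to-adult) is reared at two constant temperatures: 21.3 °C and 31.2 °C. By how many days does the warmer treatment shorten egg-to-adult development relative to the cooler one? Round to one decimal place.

26.9 days

At 21.3 °C: 290 / (21.3 − 14.8) = 290 / 6.5 = 44.615 d.
At 31.2 °C: 290 / (31.2 − 14.8) = 290 / 16.4 = 17.683 d.
Difference = |44.615 − 17.683| = 26.932 ≈ 26.9 days.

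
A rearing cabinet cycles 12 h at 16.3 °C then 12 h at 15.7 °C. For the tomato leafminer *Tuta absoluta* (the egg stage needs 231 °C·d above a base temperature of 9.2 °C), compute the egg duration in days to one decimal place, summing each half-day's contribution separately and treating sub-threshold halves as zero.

Day half: max(0, 16.3 − 9.2) × 0.5 = 7.1 × 0.5 = 3.55 DD.
Night half: max(0, 15.7 − 9.2) × 0.5 = 6.5 × 0.5 = 3.25 DD.
Per 24 h: 6.80 DD/day.
Duration = 231 / 6.80 = 33.971 ≈ 34.0 days.

34.0 days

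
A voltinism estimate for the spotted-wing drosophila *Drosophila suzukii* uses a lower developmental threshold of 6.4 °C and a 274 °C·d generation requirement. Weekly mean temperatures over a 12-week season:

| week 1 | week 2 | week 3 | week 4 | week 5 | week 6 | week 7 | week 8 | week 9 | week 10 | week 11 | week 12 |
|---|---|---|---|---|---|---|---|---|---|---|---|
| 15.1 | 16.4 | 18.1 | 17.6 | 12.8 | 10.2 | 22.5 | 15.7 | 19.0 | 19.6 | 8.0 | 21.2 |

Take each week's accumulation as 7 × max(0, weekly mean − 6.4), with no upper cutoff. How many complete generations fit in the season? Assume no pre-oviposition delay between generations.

3 generations

Weekly DD (7 × max(0, T̄ − 6.4)): 60.9, 70.0, 81.9, 78.4, 44.8, 26.6, 112.7, 65.1, 88.2, 92.4, 11.2, 103.6.
Season total = 835.8 DD.
Complete generations = ⌊835.8 / 274⌋ = 3.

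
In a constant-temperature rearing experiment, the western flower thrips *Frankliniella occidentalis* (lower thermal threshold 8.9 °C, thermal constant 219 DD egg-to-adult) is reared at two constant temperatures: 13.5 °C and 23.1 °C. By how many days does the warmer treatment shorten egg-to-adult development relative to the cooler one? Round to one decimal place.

At 13.5 °C: 219 / (13.5 − 8.9) = 219 / 4.6 = 47.609 d.
At 23.1 °C: 219 / (23.1 − 8.9) = 219 / 14.2 = 15.423 d.
Difference = |47.609 − 15.423| = 32.186 ≈ 32.2 days.

32.2 days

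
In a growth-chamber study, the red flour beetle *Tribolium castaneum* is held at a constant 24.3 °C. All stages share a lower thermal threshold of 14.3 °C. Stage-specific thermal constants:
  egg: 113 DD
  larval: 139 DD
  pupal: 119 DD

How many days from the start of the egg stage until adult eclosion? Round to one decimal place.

37.1 days

Daily accumulation at 24.3 °C = 24.3 − 14.3 = 10.0 DD/day.
Total K = 113 + 139 + 119 = 371 DD.
Total duration = 371 / 10.0 = 37.100 ≈ 37.1 days.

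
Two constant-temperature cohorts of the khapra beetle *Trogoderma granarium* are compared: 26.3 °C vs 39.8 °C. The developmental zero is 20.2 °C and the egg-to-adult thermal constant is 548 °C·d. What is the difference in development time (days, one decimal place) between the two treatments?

At 26.3 °C: 548 / (26.3 − 20.2) = 548 / 6.1 = 89.836 d.
At 39.8 °C: 548 / (39.8 − 20.2) = 548 / 19.6 = 27.959 d.
Difference = |89.836 − 27.959| = 61.877 ≈ 61.9 days.

61.9 days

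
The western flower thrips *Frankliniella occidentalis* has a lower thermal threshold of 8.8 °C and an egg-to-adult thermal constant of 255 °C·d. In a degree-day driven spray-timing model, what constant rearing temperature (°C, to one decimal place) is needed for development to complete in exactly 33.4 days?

16.4 °C

Required daily accumulation = 255 / 33.4 = 7.635 DD/day.
T = T_base + 7.635 = 8.8 + 7.635 = 16.435 ≈ 16.4 °C.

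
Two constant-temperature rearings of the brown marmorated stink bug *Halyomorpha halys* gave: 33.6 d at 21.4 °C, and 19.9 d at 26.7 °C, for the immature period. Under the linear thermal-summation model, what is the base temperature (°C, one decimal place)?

13.7 °C

Equal thermal constants: D₁(T₁ − T_b) = D₂(T₂ − T_b).
33.6·(21.4 − T_b) = 19.9·(26.7 − T_b)
T_b = (33.6·21.4 − 19.9·26.7) / (33.6 − 19.9) = 187.71 / 13.7 = 13.701 °C ≈ 13.7 °C.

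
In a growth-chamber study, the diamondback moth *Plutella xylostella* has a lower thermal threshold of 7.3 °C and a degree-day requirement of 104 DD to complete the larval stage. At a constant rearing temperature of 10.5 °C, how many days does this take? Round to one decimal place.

Daily accumulation = 10.5 − 7.3 = 3.2 DD/day.
Duration = 104 / 3.2 = 32.500 ≈ 32.5 days.

32.5 days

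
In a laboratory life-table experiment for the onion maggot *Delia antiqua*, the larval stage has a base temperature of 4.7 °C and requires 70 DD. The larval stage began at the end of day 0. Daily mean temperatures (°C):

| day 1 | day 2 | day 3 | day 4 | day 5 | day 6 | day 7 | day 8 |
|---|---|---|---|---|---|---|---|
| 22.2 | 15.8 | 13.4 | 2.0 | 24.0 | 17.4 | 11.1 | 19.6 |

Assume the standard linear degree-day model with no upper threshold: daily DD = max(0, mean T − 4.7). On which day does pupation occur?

day 7

Daily DD above 4.7 °C: 17.5, 11.1, 8.7, 0.0, 19.3, 12.7, 6.4, 14.9.
Cumulative: 17.5, 28.6, 37.3, 37.3, 56.6, 69.3, 75.7, 90.6.
The total first reaches 70 DD on day 7.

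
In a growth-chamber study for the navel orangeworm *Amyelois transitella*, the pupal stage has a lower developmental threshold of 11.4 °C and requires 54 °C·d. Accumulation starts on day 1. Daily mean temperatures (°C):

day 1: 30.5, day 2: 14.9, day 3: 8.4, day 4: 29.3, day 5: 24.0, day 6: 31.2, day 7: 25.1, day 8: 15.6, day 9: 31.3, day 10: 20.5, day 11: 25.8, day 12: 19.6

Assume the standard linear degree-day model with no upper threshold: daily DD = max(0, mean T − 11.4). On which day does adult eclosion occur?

day 6

Daily DD above 11.4 °C: 19.1, 3.5, 0.0, 17.9, 12.6, 19.8, 13.7, 4.2, 19.9, 9.1, 14.4, 8.2.
Cumulative: 19.1, 22.6, 22.6, 40.5, 53.1, 72.9, 86.6, 90.8, 110.7, 119.8, 134.2, 142.4.
The total first reaches 54 DD on day 6.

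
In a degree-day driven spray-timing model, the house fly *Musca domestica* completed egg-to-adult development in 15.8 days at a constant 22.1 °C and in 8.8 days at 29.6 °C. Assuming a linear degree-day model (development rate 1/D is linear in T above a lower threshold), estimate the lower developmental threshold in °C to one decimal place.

Equal thermal constants: D₁(T₁ − T_b) = D₂(T₂ − T_b).
15.8·(22.1 − T_b) = 8.8·(29.6 − T_b)
T_b = (15.8·22.1 − 8.8·29.6) / (15.8 − 8.8) = 88.70 / 7.0 = 12.671 °C ≈ 12.7 °C.

12.7 °C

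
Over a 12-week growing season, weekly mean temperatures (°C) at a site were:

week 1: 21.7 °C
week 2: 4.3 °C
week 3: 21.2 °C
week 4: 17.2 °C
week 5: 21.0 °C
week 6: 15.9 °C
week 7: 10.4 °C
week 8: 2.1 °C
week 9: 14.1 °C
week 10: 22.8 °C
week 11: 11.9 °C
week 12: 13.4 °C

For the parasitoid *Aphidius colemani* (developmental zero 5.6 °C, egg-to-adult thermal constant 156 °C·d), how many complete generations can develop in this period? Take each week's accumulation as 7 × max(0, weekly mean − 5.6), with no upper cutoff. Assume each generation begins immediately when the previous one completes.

Weekly DD (7 × max(0, T̄ − 5.6)): 112.7, 0.0, 109.2, 81.2, 107.8, 72.1, 33.6, 0.0, 59.5, 120.4, 44.1, 54.6.
Season total = 795.2 DD.
Complete generations = ⌊795.2 / 156⌋ = 5.

5 generations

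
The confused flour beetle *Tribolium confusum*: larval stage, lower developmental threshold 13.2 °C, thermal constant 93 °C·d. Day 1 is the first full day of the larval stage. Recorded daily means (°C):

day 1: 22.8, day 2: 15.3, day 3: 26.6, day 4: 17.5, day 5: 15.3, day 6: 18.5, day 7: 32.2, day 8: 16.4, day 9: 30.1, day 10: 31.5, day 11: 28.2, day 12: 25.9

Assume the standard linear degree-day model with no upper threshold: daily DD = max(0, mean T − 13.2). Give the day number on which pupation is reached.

day 10

Daily DD above 13.2 °C: 9.6, 2.1, 13.4, 4.3, 2.1, 5.3, 19.0, 3.2, 16.9, 18.3, 15.0, 12.7.
Cumulative: 9.6, 11.7, 25.1, 29.4, 31.5, 36.8, 55.8, 59.0, 75.9, 94.2, 109.2, 121.9.
The total first reaches 93 DD on day 10.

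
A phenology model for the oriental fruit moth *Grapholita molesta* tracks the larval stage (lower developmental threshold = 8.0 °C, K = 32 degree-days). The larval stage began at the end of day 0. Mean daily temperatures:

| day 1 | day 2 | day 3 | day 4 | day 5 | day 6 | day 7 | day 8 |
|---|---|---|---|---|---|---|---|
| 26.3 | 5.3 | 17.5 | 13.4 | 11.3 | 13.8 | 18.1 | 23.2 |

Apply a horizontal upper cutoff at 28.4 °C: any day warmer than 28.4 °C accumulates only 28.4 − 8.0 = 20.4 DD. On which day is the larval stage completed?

Daily DD above 8.0 °C (capped at 20.4): 18.3, 0.0, 9.5, 5.4, 3.3, 5.8, 10.1, 15.2.
Cumulative: 18.3, 18.3, 27.8, 33.2, 36.5, 42.3, 52.4, 67.6.
The total first reaches 32 DD on day 4.

day 4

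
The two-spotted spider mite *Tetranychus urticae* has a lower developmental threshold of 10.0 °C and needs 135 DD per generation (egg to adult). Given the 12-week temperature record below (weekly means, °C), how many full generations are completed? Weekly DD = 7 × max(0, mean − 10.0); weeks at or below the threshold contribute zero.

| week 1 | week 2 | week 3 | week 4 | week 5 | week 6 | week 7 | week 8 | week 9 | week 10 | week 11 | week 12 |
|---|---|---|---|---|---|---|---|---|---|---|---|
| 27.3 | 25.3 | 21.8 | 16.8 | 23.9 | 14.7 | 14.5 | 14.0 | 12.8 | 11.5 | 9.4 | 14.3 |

Weekly DD (7 × max(0, T̄ − 10.0)): 121.1, 107.1, 82.6, 47.6, 97.3, 32.9, 31.5, 28.0, 19.6, 10.5, 0.0, 30.1.
Season total = 608.3 DD.
Complete generations = ⌊608.3 / 135⌋ = 4.

4 generations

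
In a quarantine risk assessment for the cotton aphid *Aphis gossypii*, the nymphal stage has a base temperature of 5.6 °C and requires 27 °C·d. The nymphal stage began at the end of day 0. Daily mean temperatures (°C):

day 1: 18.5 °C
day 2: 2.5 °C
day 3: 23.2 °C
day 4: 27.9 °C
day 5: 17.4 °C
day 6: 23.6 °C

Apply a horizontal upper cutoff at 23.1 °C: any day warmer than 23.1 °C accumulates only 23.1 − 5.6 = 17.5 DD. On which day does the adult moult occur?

day 3

Daily DD above 5.6 °C (capped at 17.5): 12.9, 0.0, 17.5, 17.5, 11.8, 17.5.
Cumulative: 12.9, 12.9, 30.4, 47.9, 59.7, 77.2.
The total first reaches 27 DD on day 3.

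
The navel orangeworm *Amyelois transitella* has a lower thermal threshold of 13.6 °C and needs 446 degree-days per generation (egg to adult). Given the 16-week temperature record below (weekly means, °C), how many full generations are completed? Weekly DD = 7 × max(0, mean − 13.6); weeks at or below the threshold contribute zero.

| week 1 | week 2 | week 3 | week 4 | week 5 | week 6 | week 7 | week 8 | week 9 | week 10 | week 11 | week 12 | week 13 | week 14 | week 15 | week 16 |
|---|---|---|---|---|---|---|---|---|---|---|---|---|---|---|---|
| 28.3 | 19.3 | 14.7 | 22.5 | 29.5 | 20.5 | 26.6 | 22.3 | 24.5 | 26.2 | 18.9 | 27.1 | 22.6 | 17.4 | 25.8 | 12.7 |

2 generations

Weekly DD (7 × max(0, T̄ − 13.6)): 102.9, 39.9, 7.7, 62.3, 111.3, 48.3, 91.0, 60.9, 76.3, 88.2, 37.1, 94.5, 63.0, 26.6, 85.4, 0.0.
Season total = 995.4 DD.
Complete generations = ⌊995.4 / 446⌋ = 2.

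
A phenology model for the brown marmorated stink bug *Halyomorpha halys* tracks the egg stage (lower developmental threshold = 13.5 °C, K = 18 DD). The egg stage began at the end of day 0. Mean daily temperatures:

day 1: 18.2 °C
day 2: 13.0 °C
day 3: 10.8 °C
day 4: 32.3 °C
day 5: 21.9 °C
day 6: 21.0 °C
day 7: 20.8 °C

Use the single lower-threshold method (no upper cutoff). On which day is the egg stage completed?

Daily DD above 13.5 °C: 4.7, 0.0, 0.0, 18.8, 8.4, 7.5, 7.3.
Cumulative: 4.7, 4.7, 4.7, 23.5, 31.9, 39.4, 46.7.
The total first reaches 18 DD on day 4.

day 4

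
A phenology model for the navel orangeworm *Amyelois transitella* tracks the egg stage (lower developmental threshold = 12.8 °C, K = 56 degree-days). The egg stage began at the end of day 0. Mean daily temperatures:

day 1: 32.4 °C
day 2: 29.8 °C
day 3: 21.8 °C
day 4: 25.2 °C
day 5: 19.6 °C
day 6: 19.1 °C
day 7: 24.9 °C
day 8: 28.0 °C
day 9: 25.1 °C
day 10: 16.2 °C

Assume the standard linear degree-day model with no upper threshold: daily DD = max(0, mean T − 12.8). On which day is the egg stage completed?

day 4

Daily DD above 12.8 °C: 19.6, 17.0, 9.0, 12.4, 6.8, 6.3, 12.1, 15.2, 12.3, 3.4.
Cumulative: 19.6, 36.6, 45.6, 58.0, 64.8, 71.1, 83.2, 98.4, 110.7, 114.1.
The total first reaches 56 DD on day 4.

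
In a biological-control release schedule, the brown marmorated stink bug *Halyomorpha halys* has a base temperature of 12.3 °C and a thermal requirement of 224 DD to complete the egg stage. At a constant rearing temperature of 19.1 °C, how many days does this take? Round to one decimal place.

32.9 days

Daily accumulation = 19.1 − 12.3 = 6.8 DD/day.
Duration = 224 / 6.8 = 32.941 ≈ 32.9 days.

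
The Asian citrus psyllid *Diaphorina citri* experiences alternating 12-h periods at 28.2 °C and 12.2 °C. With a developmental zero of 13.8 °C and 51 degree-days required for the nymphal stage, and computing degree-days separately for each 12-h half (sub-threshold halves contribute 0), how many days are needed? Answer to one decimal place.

Day half: max(0, 28.2 − 13.8) × 0.5 = 14.4 × 0.5 = 7.20 DD.
Night half: max(0, 12.2 − 13.8) × 0.5 = 0.0 × 0.5 = 0.00 DD.
Per 24 h: 7.20 DD/day.
Duration = 51 / 7.20 = 7.083 ≈ 7.1 days.

7.1 days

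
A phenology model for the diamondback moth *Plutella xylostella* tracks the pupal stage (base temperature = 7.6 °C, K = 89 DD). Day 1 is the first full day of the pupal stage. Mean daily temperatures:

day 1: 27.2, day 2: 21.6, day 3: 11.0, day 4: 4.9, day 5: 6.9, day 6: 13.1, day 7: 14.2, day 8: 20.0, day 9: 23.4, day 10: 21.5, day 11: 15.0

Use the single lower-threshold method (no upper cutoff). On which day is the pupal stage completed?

day 10

Daily DD above 7.6 °C: 19.6, 14.0, 3.4, 0.0, 0.0, 5.5, 6.6, 12.4, 15.8, 13.9, 7.4.
Cumulative: 19.6, 33.6, 37.0, 37.0, 37.0, 42.5, 49.1, 61.5, 77.3, 91.2, 98.6.
The total first reaches 89 DD on day 10.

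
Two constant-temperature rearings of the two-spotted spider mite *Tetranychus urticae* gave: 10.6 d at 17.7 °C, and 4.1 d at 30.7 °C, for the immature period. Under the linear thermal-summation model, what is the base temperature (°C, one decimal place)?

Linear rate model ⇒ the product D·(T − T_b) is constant across temperatures.
10.6·(17.7 − T_b) = 4.1·(30.7 − T_b)
T_b = (10.6·17.7 − 4.1·30.7) / (10.6 − 4.1) = 61.75 / 6.5 = 9.500 °C ≈ 9.5 °C.

9.5 °C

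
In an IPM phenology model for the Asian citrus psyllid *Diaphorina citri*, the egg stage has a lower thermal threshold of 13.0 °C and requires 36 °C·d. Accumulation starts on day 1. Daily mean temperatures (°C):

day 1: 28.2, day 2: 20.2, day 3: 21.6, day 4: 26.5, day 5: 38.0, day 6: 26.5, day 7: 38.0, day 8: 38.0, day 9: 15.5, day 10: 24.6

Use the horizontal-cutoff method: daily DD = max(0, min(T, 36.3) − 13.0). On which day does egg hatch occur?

day 4

Daily DD above 13.0 °C (capped at 23.3): 15.2, 7.2, 8.6, 13.5, 23.3, 13.5, 23.3, 23.3, 2.5, 11.6.
Cumulative: 15.2, 22.4, 31.0, 44.5, 67.8, 81.3, 104.6, 127.9, 130.4, 142.0.
The total first reaches 36 DD on day 4.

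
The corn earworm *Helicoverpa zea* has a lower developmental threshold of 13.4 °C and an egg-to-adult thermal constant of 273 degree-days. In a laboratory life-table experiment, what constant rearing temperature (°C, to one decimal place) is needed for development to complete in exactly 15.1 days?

31.5 °C

Required daily accumulation = 273 / 15.1 = 18.079 DD/day.
T = T_base + 18.079 = 13.4 + 18.079 = 31.479 ≈ 31.5 °C.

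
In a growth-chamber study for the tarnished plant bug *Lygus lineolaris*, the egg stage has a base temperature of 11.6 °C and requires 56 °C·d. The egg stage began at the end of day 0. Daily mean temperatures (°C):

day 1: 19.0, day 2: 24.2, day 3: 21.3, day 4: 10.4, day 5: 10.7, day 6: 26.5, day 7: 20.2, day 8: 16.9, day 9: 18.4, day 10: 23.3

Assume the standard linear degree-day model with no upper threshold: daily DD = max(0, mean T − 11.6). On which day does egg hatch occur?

day 8

Daily DD above 11.6 °C: 7.4, 12.6, 9.7, 0.0, 0.0, 14.9, 8.6, 5.3, 6.8, 11.7.
Cumulative: 7.4, 20.0, 29.7, 29.7, 29.7, 44.6, 53.2, 58.5, 65.3, 77.0.
The total first reaches 56 DD on day 8.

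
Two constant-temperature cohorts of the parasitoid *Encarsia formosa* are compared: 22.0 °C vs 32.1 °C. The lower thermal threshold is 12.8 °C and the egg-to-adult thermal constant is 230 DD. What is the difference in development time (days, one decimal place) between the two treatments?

At 22.0 °C: 230 / (22.0 − 12.8) = 230 / 9.2 = 25.000 d.
At 32.1 °C: 230 / (32.1 − 12.8) = 230 / 19.3 = 11.917 d.
Difference = |25.000 − 11.917| = 13.083 ≈ 13.1 days.

13.1 days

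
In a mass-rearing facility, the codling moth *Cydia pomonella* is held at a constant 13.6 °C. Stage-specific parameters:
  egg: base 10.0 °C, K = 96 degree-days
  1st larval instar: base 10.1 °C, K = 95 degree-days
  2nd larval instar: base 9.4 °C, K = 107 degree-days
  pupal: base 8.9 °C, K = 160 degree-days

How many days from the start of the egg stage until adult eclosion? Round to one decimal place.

113.3 days

egg: 96 / (13.6 − 10.0) = 96 / 3.6 = 26.667 d.
1st larval instar: 95 / (13.6 − 10.1) = 95 / 3.5 = 27.143 d.
2nd larval instar: 107 / (13.6 − 9.4) = 107 / 4.2 = 25.476 d.
pupal: 160 / (13.6 − 8.9) = 160 / 4.7 = 34.043 d.
Sum = 113.328 ≈ 113.3 days.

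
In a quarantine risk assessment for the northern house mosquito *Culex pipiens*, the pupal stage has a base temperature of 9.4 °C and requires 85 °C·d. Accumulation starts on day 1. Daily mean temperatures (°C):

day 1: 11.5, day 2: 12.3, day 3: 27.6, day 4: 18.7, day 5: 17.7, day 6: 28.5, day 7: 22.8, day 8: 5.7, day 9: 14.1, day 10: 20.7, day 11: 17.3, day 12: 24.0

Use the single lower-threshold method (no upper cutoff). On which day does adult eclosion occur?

day 10

Daily DD above 9.4 °C: 2.1, 2.9, 18.2, 9.3, 8.3, 19.1, 13.4, 0.0, 4.7, 11.3, 7.9, 14.6.
Cumulative: 2.1, 5.0, 23.2, 32.5, 40.8, 59.9, 73.3, 73.3, 78.0, 89.3, 97.2, 111.8.
The total first reaches 85 DD on day 10.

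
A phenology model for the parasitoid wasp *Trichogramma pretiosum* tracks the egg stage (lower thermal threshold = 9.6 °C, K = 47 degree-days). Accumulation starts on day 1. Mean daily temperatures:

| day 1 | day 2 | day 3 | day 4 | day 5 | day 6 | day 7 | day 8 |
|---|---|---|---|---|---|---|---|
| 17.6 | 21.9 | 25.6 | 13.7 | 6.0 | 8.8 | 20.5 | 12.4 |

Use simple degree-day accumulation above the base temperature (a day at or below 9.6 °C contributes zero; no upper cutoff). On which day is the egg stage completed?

day 7

Daily DD above 9.6 °C: 8.0, 12.3, 16.0, 4.1, 0.0, 0.0, 10.9, 2.8.
Cumulative: 8.0, 20.3, 36.3, 40.4, 40.4, 40.4, 51.3, 54.1.
The total first reaches 47 DD on day 7.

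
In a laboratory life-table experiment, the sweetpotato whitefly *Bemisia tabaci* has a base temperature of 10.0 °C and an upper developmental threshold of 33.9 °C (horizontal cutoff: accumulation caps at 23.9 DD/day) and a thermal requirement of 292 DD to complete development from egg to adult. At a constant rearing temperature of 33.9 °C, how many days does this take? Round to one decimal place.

Daily accumulation = 33.9 − 10.0 = 23.9 DD/day.
Duration = 292 / 23.9 = 12.218 ≈ 12.2 days.

12.2 days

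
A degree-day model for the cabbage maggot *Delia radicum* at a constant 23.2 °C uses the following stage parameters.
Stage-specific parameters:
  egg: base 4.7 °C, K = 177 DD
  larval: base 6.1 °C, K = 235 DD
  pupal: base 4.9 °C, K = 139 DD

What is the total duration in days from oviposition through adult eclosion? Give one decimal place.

30.9 days

egg: 177 / (23.2 − 4.7) = 177 / 18.5 = 9.568 d.
larval: 235 / (23.2 − 6.1) = 235 / 17.1 = 13.743 d.
pupal: 139 / (23.2 − 4.9) = 139 / 18.3 = 7.596 d.
Sum = 30.906 ≈ 30.9 days.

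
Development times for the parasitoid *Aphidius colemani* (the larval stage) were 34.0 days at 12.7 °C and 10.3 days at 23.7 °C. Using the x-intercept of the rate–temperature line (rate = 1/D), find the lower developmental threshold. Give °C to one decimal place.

Under the model K = D·(T − T_b), so D₁·(T₁ − T_b) = D₂·(T₂ − T_b).
34.0·(12.7 − T_b) = 10.3·(23.7 − T_b)
T_b = (34.0·12.7 − 10.3·23.7) / (34.0 − 10.3) = 187.69 / 23.7 = 7.919 °C ≈ 7.9 °C.

7.9 °C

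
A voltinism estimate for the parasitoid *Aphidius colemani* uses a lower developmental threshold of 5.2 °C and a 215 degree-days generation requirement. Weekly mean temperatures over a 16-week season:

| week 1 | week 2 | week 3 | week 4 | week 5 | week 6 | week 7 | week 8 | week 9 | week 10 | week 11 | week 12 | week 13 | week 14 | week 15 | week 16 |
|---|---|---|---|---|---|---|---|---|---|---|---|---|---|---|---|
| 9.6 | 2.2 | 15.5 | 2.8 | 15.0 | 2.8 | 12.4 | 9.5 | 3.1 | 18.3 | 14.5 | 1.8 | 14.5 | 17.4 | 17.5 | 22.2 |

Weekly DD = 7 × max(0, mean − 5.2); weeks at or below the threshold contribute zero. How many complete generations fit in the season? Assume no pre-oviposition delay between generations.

Weekly DD (7 × max(0, T̄ − 5.2)): 30.8, 0.0, 72.1, 0.0, 68.6, 0.0, 50.4, 30.1, 0.0, 91.7, 65.1, 0.0, 65.1, 85.4, 86.1, 119.0.
Season total = 764.4 DD.
Complete generations = ⌊764.4 / 215⌋ = 3.

3 generations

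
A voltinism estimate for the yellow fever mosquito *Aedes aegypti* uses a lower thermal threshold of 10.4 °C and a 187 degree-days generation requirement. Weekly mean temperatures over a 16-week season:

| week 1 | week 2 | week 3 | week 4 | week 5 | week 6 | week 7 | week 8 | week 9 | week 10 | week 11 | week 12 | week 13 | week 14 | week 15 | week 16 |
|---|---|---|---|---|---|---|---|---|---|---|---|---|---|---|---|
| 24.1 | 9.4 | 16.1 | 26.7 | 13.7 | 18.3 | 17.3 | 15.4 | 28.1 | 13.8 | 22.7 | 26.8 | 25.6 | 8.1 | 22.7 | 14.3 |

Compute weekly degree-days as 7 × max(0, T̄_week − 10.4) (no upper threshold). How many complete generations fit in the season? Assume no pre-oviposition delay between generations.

Weekly DD (7 × max(0, T̄ − 10.4)): 95.9, 0.0, 39.9, 114.1, 23.1, 55.3, 48.3, 35.0, 123.9, 23.8, 86.1, 114.8, 106.4, 0.0, 86.1, 27.3.
Season total = 980.0 DD.
Complete generations = ⌊980.0 / 187⌋ = 5.

5 generations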